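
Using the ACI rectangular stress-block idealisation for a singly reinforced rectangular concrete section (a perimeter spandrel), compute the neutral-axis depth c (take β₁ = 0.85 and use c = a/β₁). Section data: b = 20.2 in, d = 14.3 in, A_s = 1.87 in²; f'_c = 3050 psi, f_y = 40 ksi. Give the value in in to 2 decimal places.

c ≈ 1.68 in

T = A_s f_y = 1.87 × 40 = 74.8 kips.
a = T/(0.85 f'_c b) = 74.8/(0.85 × 3.05 × 20.2) = 1.4283 in.
With β₁ = 0.85, c = a/β₁ = 1.4283/0.85 = 1.68 in.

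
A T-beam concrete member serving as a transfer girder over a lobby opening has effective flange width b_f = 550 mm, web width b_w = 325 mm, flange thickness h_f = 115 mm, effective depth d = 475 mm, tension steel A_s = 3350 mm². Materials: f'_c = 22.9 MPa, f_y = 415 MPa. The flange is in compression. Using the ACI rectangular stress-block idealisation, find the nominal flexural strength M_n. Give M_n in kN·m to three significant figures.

M_n ≈ 569 kN·m

Tension: T = A_s f_y = 3350 × 415 = 1390250 N.
Try a within the flange: a = T/(0.85 f'_c b_f) = 1390250/(0.85 × 22.9 × 550) = 129.86 mm.
a = 129.86 > h_f = 115 mm: the block extends into the web. Split into flange-overhang and web parts.
C_f = 0.85 f'_c (b_f − b_w) h_f = 0.85 × 22.9 × (550 − 325) × 115 = 503657 N.
Remaining web compression depth: a_w = (T − C_f)/(0.85 f'_c b_w) = (1390250 − 503657)/(0.85 × 22.9 × 325) = 140.15 mm.
M_n = C_f(d − h_f/2) + (T − C_f)(d − a_w/2) = 503657 × (475 − 57.5) + 886593 × (475 − 70.075) = 210.28 + 359.00 = 569.28 × 10⁶ N·mm.
M_n = 569.28 kN·m.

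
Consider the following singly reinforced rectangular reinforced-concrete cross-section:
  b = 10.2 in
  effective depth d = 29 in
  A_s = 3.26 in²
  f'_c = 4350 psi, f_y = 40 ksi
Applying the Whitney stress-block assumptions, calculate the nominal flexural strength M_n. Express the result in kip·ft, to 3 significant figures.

M_n ≈ 296 kip·ft

T = A_s f_y = 3.26 × 40 = 130.4 kips.
a = T/(0.85 f'_c b) = 130.4/(0.85 × 4.35 × 10.2) = 3.458 in.
M_n = T(d − a/2) = 130.4 × (29 − 1.729) = 3556.1 kip·in = 3556.1/12 = 296.34 kip·ft.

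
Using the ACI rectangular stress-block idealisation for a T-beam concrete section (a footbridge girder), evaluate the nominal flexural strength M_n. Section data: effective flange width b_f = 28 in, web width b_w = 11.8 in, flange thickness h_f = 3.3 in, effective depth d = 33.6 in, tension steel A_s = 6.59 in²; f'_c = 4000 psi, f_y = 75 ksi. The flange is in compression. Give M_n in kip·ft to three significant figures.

Tension: T = A_s f_y = 6.59 × 75 = 494.25 kips.
Try a within the flange: a = T/(0.85 f'_c b_f) = 494.25/(0.85 × 4 × 28) = 5.192 in.
a = 5.192 > h_f = 3.3 in: the block extends into the web. Split into flange-overhang and web parts.
C_f = 0.85 f'_c (b_f − b_w) h_f = 0.85 × 4 × (28 − 11.8) × 3.3 = 181.8 kips.
Remaining web compression depth: a_w = (T − C_f)/(0.85 f'_c b_w) = (494.25 − 181.8)/(0.85 × 4 × 11.8) = 7.788 in.
M_n = C_f(d − h_f/2) + (T − C_f)(d − a_w/2) = 181.8 × (33.6 − 1.65) + 312.45 × (33.6 − 3.894) = 5808.5 + 9281.6 = 15090.1 kip·in.
M_n = 15090.1/12 = 1257.51 kip·ft.

M_n ≈ 1260 kip·ft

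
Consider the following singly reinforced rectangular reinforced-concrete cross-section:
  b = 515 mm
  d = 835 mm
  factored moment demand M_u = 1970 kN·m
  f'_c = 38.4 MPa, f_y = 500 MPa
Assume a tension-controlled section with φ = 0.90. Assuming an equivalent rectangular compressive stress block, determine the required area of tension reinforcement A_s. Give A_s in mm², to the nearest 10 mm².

A_s ≈ 5850 mm²

M_n = M_u/φ = 1970/0.90 = 2188.89 kN·m.
With M_n = 0.85 f'_c a b (d − a/2), solve the quadratic for a:
a = d − √(d² − 2M_n/(0.85 f'_c b)) = 835 − √(835² − 2 × 2188.89×10⁶/(0.85 × 38.4 × 515)) = 174.10 mm.
A_s = 0.85 f'_c a b / f_y = 0.85 × 38.4 × 174.10 × 515 / 500 = 5853.1 mm².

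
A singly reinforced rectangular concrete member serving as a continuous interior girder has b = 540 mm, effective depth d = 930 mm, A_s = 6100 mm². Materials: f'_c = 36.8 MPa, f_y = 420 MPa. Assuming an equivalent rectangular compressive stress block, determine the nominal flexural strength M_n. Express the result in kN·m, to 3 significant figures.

T = A_s f_y = 6100 × 420 = 2562000 N = 2562 kN.
From C = T: a = T/(0.85 f'_c b) = 2562000/(0.85 × 36.8 × 540) = 151.68 mm.
M_n = T(d − a/2) = 2562 kN × (930 − 75.84) mm = 2188.36 kN·m.

M_n ≈ 2190 kN·m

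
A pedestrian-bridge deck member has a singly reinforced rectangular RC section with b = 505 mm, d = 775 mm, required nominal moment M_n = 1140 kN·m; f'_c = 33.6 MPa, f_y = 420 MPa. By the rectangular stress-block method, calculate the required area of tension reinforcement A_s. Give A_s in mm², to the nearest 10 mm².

With M_n = 0.85 f'_c a b (d − a/2), solve the quadratic for a:
a = d − √(d² − 2M_n/(0.85 f'_c b)) = 775 − √(775² − 2 × 1140×10⁶/(0.85 × 33.6 × 505)) = 109.76 mm.
A_s = 0.85 f'_c a b / f_y = 0.85 × 33.6 × 109.76 × 505 / 420 = 3769.2 mm².

A_s ≈ 3770 mm²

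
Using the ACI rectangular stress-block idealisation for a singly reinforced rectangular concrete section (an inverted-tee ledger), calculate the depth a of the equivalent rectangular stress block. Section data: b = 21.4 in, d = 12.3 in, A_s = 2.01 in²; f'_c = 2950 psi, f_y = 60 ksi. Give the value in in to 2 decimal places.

T = A_s f_y = 2.01 × 60 = 120.6 kips.
a = T/(0.85 f'_c b) = 120.6/(0.85 × 2.95 × 21.4) = 2.25 in.

a ≈ 2.25 in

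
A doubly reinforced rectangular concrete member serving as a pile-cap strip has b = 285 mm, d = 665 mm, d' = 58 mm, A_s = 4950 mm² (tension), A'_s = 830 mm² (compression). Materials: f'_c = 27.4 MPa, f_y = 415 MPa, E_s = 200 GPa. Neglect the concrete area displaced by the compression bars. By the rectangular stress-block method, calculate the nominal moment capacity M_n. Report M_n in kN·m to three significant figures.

M_n ≈ 1130 kN·m

Assume both tension and compression steel yield.
Net tension couple steel: A_s − A'_s = 4120 mm².
a = (A_s − A'_s) f_y / (0.85 f'_c b) = 1709800/(0.85 × 27.4 × 285) = 257.59 mm.
c = a/β₁ = 257.59/0.85 = 303.05 mm; ε'_s = 0.003(c − d')/c = 0.0024 ≥ f_y/E_s = 0.0021, so compression steel does yield.
M_n = (A_s − A'_s) f_y (d − a/2) + A'_s f_y (d − d') = [1709800 × (665 − 128.795) + 344450 × (665 − 58)] × 10⁻⁶ = 916.80 + 209.08 = 1125.88 kN·m.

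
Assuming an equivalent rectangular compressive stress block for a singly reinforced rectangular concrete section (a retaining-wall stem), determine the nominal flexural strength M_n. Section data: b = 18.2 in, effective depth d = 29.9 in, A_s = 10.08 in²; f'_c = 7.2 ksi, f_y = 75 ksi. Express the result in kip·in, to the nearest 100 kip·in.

T = A_s f_y = 10.08 × 75 = 756 kips.
a = T/(0.85 f'_c b) = 756/(0.85 × 7.2 × 18.2) = 6.787 in.
M_n = T(d − a/2) = 756 × (29.9 − 3.3935) = 20038.9 kip·in.

M_n ≈ 20000 kip·in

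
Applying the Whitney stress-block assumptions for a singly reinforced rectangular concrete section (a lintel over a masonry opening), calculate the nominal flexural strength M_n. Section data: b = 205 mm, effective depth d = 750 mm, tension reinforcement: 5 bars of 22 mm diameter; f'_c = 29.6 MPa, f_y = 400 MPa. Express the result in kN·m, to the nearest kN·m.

A_s = 5 × 380 = 1900 mm².
T = A_s f_y = 1900 × 400 = 760000 N = 760 kN.
From C = T: a = T/(0.85 f'_c b) = 760000/(0.85 × 29.6 × 205) = 147.35 mm.
M_n = T(d − a/2) = 760 kN × (750 − 73.675) mm = 514.01 kN·m.

M_n ≈ 514 kN·m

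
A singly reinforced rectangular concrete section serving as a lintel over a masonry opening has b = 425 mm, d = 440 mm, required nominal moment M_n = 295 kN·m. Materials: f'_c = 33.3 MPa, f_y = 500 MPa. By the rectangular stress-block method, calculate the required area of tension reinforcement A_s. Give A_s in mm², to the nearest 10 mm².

With M_n = 0.85 f'_c a b (d − a/2), solve the quadratic for a:
a = d − √(d² − 2M_n/(0.85 f'_c b)) = 440 − √(440² − 2 × 295×10⁶/(0.85 × 33.3 × 425)) = 59.80 mm.
A_s = 0.85 f'_c a b / f_y = 0.85 × 33.3 × 59.80 × 425 / 500 = 1438.7 mm².

A_s ≈ 1440 mm²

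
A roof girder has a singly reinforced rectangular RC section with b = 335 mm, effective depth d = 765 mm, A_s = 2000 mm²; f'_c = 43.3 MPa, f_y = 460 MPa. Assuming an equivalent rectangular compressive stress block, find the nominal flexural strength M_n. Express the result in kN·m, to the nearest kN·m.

M_n ≈ 669 kN·m

T = A_s f_y = 2000 × 460 = 920000 N = 920 kN.
From C = T: a = T/(0.85 f'_c b) = 920000/(0.85 × 43.3 × 335) = 74.62 mm.
M_n = T(d − a/2) = 920 kN × (765 − 37.31) mm = 669.47 kN·m.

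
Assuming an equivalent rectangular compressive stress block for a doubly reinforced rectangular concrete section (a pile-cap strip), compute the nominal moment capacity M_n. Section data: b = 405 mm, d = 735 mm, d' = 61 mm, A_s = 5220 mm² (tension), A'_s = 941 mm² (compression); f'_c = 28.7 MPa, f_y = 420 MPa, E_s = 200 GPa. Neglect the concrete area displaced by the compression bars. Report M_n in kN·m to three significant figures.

Assume both tension and compression steel yield.
Net tension couple steel: A_s − A'_s = 4279 mm².
a = (A_s − A'_s) f_y / (0.85 f'_c b) = 1797180/(0.85 × 28.7 × 405) = 181.90 mm.
c = a/β₁ = 181.90/0.845 = 215.27 mm; ε'_s = 0.003(c − d')/c = 0.0021 ≥ f_y/E_s = 0.0021, so compression steel does yield.
M_n = (A_s − A'_s) f_y (d − a/2) + A'_s f_y (d − d') = [1797180 × (735 − 90.95) + 395220 × (735 − 61)] × 10⁻⁶ = 1157.47 + 266.38 = 1423.85 kN·m.

M_n ≈ 1420 kN·m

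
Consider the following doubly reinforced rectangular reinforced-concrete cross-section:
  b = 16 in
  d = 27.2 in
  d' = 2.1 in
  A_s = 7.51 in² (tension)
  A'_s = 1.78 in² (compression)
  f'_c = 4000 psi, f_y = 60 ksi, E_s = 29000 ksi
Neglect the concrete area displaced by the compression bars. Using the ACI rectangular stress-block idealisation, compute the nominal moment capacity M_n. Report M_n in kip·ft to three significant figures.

Assume both steels yield.
a = (A_s − A'_s) f_y/(0.85 f'_c b) = (7.51 − 1.78) × 60/(0.85 × 4 × 16) = 6.320 in.
c = a/β₁ = 6.320/0.85 = 7.435 in; ε'_s = 0.003(c − d')/c = 0.0022 ≥ ε_y = 0.0021, so the compression steel yields.
M_n = (A_s − A'_s) f_y (d − a/2) + A'_s f_y (d − d') = 343.8 × (27.2 − 3.16) + 106.8 × (27.2 − 2.1) = 8265.0 + 2680.7 = 10945.7 kip·in = 10945.7/12 = 912.14 kip·ft.

M_n ≈ 912 kip·ft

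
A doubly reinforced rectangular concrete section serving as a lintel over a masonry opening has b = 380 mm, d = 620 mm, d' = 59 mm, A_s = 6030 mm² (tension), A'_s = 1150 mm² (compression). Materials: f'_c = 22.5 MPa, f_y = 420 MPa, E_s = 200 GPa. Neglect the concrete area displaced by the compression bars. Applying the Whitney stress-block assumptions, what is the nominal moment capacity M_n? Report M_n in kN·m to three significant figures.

Assume both tension and compression steel yield.
Net tension couple steel: A_s − A'_s = 4880 mm².
a = (A_s − A'_s) f_y / (0.85 f'_c b) = 2049600/(0.85 × 22.5 × 380) = 282.02 mm.
c = a/β₁ = 282.02/0.85 = 331.79 mm; ε'_s = 0.003(c − d')/c = 0.0025 ≥ f_y/E_s = 0.0021, so compression steel does yield.
M_n = (A_s − A'_s) f_y (d − a/2) + A'_s f_y (d − d') = [2049600 × (620 − 141.01) + 483000 × (620 − 59)] × 10⁻⁶ = 981.74 + 270.96 = 1252.70 kN·m.

M_n ≈ 1250 kN·m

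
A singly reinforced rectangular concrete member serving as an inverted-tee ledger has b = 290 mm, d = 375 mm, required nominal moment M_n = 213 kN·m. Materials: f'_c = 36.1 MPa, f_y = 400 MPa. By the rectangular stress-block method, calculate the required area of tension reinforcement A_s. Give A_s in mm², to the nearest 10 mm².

A_s ≈ 1570 mm²

With M_n = 0.85 f'_c a b (d − a/2), solve the quadratic for a:
a = d − √(d² − 2M_n/(0.85 f'_c b)) = 375 − √(375² − 2 × 213×10⁶/(0.85 × 36.1 × 290)) = 70.45 mm.
A_s = 0.85 f'_c a b / f_y = 0.85 × 36.1 × 70.45 × 290 / 400 = 1567.3 mm².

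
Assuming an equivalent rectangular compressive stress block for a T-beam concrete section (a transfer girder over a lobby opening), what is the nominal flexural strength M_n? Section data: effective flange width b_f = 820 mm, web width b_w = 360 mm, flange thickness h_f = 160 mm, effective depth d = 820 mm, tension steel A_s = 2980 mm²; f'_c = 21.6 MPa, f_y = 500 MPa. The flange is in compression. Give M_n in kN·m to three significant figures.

Tension: T = A_s f_y = 2980 × 500 = 1490000 N.
Try a within the flange: a = T/(0.85 f'_c b_f) = 1490000/(0.85 × 21.6 × 820) = 98.97 mm.
Since a = 98.97 ≤ h_f = 160 mm, the stress block lies entirely in the flange; analyse as a rectangular beam of width b_f.
M_n = T(d − a/2) = 1490000 × (820 − 49.485) = 1148.07 × 10⁶ N·mm.
M_n = 1148.07 kN·m.

M_n ≈ 1150 kN·m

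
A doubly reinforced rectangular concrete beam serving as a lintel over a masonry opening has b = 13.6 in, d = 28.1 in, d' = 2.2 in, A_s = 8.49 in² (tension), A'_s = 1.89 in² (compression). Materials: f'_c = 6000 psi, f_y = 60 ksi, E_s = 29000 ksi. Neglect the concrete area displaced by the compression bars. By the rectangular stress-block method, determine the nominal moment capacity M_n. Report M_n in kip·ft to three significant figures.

Assume both steels yield.
a = (A_s − A'_s) f_y/(0.85 f'_c b) = (8.49 − 1.89) × 60/(0.85 × 6 × 13.6) = 5.709 in.
c = a/β₁ = 5.709/0.75 = 7.612 in; ε'_s = 0.003(c − d')/c = 0.0021 ≥ ε_y = 0.0021, so the compression steel yields.
M_n = (A_s − A'_s) f_y (d − a/2) + A'_s f_y (d − d') = 396 × (28.1 − 2.8545) + 113.4 × (28.1 − 2.2) = 9997.2 + 2937.1 = 12934.3 kip·in = 12934.3/12 = 1077.86 kip·ft.

M_n ≈ 1080 kip·ft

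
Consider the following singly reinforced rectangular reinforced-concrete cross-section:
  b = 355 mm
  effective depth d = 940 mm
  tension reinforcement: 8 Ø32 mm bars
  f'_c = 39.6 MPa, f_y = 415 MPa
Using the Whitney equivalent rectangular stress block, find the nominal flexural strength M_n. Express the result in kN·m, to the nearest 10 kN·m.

M_n ≈ 2210 kN·m

A_s = 8 × 804 = 6432 mm².
T = A_s f_y = 6432 × 415 = 2669280 N = 2669.28 kN.
From C = T: a = T/(0.85 f'_c b) = 2669280/(0.85 × 39.6 × 355) = 223.38 mm.
M_n = T(d − a/2) = 2669.28 kN × (940 − 111.69) mm = 2210.99 kN·m.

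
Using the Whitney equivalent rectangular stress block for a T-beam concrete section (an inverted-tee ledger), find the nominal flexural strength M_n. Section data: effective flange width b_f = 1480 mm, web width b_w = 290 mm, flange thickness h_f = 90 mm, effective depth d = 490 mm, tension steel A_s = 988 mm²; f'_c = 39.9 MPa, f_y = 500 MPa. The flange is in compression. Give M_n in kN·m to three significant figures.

Tension: T = A_s f_y = 988 × 500 = 494000 N.
Try a within the flange: a = T/(0.85 f'_c b_f) = 494000/(0.85 × 39.9 × 1480) = 9.84 mm.
Since a = 9.84 ≤ h_f = 90 mm, the stress block lies entirely in the flange; analyse as a rectangular beam of width b_f.
M_n = T(d − a/2) = 494000 × (490 − 4.92) = 239.63 × 10⁶ N·mm.
M_n = 239.63 kN·m.

M_n ≈ 240 kN·m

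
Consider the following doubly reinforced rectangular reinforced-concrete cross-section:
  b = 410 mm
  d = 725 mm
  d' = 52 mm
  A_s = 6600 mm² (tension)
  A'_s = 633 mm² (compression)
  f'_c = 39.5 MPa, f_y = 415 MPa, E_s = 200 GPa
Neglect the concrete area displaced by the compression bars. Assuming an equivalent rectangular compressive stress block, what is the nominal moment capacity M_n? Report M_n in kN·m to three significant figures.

M_n ≈ 1750 kN·m

Assume both tension and compression steel yield.
Net tension couple steel: A_s − A'_s = 5967 mm².
a = (A_s − A'_s) f_y / (0.85 f'_c b) = 2476305/(0.85 × 39.5 × 410) = 179.89 mm.
c = a/β₁ = 179.89/0.768 = 234.23 mm; ε'_s = 0.003(c − d')/c = 0.0023 ≥ f_y/E_s = 0.0021, so compression steel does yield.
M_n = (A_s − A'_s) f_y (d − a/2) + A'_s f_y (d − d') = [2476305 × (725 − 89.945) + 262695 × (725 − 52)] × 10⁻⁶ = 1572.59 + 176.79 = 1749.38 kN·m.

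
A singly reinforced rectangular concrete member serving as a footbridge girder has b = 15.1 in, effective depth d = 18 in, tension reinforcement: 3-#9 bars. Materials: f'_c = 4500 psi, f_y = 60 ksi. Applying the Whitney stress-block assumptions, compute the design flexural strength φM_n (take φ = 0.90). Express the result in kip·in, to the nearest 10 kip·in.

φM_n ≈ 2660 kip·in

A_s = 3 × 1 = 3 in².
T = A_s f_y = 3 × 60 = 180 kips.
a = T/(0.85 f'_c b) = 180/(0.85 × 4.5 × 15.1) = 3.116 in.
M_n = T(d − a/2) = 180 × (18 − 1.558) = 2959.6 kip·in.
φM_n = 0.90 × 2959.6 = 2663.6 kip·in.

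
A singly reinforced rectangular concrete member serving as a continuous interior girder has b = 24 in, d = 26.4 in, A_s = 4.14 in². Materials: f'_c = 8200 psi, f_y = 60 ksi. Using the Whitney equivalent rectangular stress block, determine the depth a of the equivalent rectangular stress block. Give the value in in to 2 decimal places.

a ≈ 1.48 in

T = A_s f_y = 4.14 × 60 = 248.4 kips.
a = T/(0.85 f'_c b) = 248.4/(0.85 × 8.2 × 24) = 1.48 in.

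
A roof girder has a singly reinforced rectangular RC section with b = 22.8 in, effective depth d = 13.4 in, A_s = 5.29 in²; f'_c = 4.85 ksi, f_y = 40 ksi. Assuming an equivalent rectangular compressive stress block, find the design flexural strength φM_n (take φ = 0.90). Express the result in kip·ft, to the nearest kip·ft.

T = A_s f_y = 5.29 × 40 = 211.6 kips.
a = T/(0.85 f'_c b) = 211.6/(0.85 × 4.85 × 22.8) = 2.251 in.
M_n = T(d − a/2) = 211.6 × (13.4 − 1.1255) = 2597.3 kip·in = 2597.3/12 = 216.44 kip·ft.
φM_n = 0.90 × 216.44 = 194.80 kip·ft.

φM_n ≈ 195 kip·ft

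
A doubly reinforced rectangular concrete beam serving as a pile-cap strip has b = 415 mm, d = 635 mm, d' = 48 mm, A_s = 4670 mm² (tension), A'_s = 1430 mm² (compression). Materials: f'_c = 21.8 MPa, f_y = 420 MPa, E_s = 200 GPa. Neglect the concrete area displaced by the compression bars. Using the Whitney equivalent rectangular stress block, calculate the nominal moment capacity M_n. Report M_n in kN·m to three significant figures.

M_n ≈ 1100 kN·m

Assume both tension and compression steel yield.
Net tension couple steel: A_s − A'_s = 3240 mm².
a = (A_s − A'_s) f_y / (0.85 f'_c b) = 1360800/(0.85 × 21.8 × 415) = 176.96 mm.
c = a/β₁ = 176.96/0.85 = 208.19 mm; ε'_s = 0.003(c − d')/c = 0.0023 ≥ f_y/E_s = 0.0021, so compression steel does yield.
M_n = (A_s − A'_s) f_y (d − a/2) + A'_s f_y (d − d') = [1360800 × (635 − 88.48) + 600600 × (635 − 48)] × 10⁻⁶ = 743.70 + 352.55 = 1096.25 kN·m.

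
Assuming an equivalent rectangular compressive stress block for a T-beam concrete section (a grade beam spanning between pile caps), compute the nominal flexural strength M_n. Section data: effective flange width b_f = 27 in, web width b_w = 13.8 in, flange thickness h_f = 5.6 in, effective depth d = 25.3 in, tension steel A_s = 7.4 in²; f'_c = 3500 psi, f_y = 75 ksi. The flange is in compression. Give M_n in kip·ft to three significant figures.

Tension: T = A_s f_y = 7.4 × 75 = 555 kips.
Try a within the flange: a = T/(0.85 f'_c b_f) = 555/(0.85 × 3.5 × 27) = 6.909 in.
a = 6.909 > h_f = 5.6 in: the block extends into the web. Split into flange-overhang and web parts.
C_f = 0.85 f'_c (b_f − b_w) h_f = 0.85 × 3.5 × (27 − 13.8) × 5.6 = 219.9 kips.
Remaining web compression depth: a_w = (T − C_f)/(0.85 f'_c b_w) = (555 − 219.9)/(0.85 × 3.5 × 13.8) = 8.162 in.
M_n = C_f(d − h_f/2) + (T − C_f)(d − a_w/2) = 219.9 × (25.3 − 2.8) + 335.1 × (25.3 − 4.081) = 4947.8 + 7110.5 = 12058.3 kip·in.
M_n = 12058.3/12 = 1004.86 kip·ft.

M_n ≈ 1000 kip·ft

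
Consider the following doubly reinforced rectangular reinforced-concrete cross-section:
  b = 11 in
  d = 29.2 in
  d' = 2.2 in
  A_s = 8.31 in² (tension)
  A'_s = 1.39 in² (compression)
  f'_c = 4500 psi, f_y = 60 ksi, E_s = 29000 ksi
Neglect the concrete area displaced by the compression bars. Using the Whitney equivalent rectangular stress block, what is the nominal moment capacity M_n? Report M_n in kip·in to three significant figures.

M_n ≈ 12300 kip·in

Assume both steels yield.
a = (A_s − A'_s) f_y/(0.85 f'_c b) = (8.31 − 1.39) × 60/(0.85 × 4.5 × 11) = 9.868 in.
c = a/β₁ = 9.868/0.825 = 11.961 in; ε'_s = 0.003(c − d')/c = 0.0024 ≥ ε_y = 0.0021, so the compression steel yields.
M_n = (A_s − A'_s) f_y (d − a/2) + A'_s f_y (d − d') = 415.2 × (29.2 − 4.934) + 83.4 × (29.2 − 2.2) = 10075.2 + 2251.8 = 12327.0 kip·in.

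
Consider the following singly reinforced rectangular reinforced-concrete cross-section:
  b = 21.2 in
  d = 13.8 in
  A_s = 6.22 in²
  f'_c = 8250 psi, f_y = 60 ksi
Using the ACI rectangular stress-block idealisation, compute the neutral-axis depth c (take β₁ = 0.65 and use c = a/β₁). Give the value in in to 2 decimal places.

c ≈ 3.86 in

T = A_s f_y = 6.22 × 60 = 373.2 kips.
a = T/(0.85 f'_c b) = 373.2/(0.85 × 8.25 × 21.2) = 2.5103 in.
With β₁ = 0.65, c = a/β₁ = 2.5103/0.65 = 3.86 in.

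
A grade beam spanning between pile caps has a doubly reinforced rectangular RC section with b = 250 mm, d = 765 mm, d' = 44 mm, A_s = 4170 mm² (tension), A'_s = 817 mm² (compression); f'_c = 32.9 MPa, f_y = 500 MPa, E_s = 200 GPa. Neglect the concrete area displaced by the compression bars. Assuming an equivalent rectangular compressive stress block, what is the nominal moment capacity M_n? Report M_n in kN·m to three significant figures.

M_n ≈ 1380 kN·m

Assume both tension and compression steel yield.
Net tension couple steel: A_s − A'_s = 3353 mm².
a = (A_s − A'_s) f_y / (0.85 f'_c b) = 1676500/(0.85 × 32.9 × 250) = 239.80 mm.
c = a/β₁ = 239.80/0.815 = 294.23 mm; ε'_s = 0.003(c − d')/c = 0.0026 ≥ f_y/E_s = 0.0025, so compression steel does yield.
M_n = (A_s − A'_s) f_y (d − a/2) + A'_s f_y (d − d') = [1676500 × (765 − 119.9) + 408500 × (765 − 44)] × 10⁻⁶ = 1081.51 + 294.53 = 1376.04 kN·m.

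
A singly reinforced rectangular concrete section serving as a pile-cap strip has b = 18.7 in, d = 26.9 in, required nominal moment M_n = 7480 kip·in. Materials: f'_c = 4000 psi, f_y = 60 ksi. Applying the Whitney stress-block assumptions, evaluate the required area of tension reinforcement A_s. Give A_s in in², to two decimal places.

A_s ≈ 5.09 in²

From M_n = 0.85 f'_c a b (d − a/2):
a = d − √(d² − 2M_n/(0.85 f'_c b)) = 26.9 − √(26.9² − 2 × 7480/(0.85 × 4 × 18.7)) = 4.802 in.
A_s = 0.85 f'_c a b / f_y = 0.85 × 4 × 4.802 × 18.7 / 60 = 5.089 in².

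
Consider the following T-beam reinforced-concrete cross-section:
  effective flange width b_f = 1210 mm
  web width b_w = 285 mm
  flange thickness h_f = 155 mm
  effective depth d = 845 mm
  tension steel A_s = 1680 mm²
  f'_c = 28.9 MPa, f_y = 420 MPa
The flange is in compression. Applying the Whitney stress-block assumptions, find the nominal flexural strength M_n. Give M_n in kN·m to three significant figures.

Tension: T = A_s f_y = 1680 × 420 = 705600 N.
Try a within the flange: a = T/(0.85 f'_c b_f) = 705600/(0.85 × 28.9 × 1210) = 23.74 mm.
Since a = 23.74 ≤ h_f = 155 mm, the stress block lies entirely in the flange; analyse as a rectangular beam of width b_f.
M_n = T(d − a/2) = 705600 × (845 − 11.87) = 587.86 × 10⁶ N·mm.
M_n = 587.86 kN·m.

M_n ≈ 588 kN·m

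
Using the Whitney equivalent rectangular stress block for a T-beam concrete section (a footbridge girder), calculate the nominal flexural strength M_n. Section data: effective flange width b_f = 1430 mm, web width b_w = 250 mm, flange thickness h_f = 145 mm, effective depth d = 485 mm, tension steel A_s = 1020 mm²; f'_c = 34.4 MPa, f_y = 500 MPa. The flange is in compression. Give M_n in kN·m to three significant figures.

M_n ≈ 244 kN·m

Tension: T = A_s f_y = 1020 × 500 = 510000 N.
Try a within the flange: a = T/(0.85 f'_c b_f) = 510000/(0.85 × 34.4 × 1430) = 12.20 mm.
Since a = 12.20 ≤ h_f = 145 mm, the stress block lies entirely in the flange; analyse as a rectangular beam of width b_f.
M_n = T(d − a/2) = 510000 × (485 − 6.1) = 244.24 × 10⁶ N·mm.
M_n = 244.24 kN·m.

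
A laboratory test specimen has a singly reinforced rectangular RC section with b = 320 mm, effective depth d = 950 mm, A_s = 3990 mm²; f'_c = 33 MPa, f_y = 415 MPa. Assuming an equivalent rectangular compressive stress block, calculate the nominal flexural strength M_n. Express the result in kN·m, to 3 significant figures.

M_n ≈ 1420 kN·m

T = A_s f_y = 3990 × 415 = 1655850 N = 1655.85 kN.
From C = T: a = T/(0.85 f'_c b) = 1655850/(0.85 × 33 × 320) = 184.48 mm.
M_n = T(d − a/2) = 1655.85 kN × (950 − 92.24) mm = 1420.32 kN·m.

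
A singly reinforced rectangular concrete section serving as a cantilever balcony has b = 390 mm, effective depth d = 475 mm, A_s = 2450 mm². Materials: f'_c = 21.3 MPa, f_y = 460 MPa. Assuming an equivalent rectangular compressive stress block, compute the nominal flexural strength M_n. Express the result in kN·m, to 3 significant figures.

M_n ≈ 445 kN·m

T = A_s f_y = 2450 × 460 = 1127000 N = 1127 kN.
From C = T: a = T/(0.85 f'_c b) = 1127000/(0.85 × 21.3 × 390) = 159.61 mm.
M_n = T(d − a/2) = 1127 kN × (475 − 79.805) mm = 445.38 kN·m.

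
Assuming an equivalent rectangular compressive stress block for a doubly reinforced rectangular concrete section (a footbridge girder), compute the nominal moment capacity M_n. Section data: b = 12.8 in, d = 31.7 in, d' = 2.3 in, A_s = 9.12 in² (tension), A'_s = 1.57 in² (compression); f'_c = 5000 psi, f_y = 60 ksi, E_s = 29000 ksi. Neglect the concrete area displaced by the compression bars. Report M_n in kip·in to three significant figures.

M_n ≈ 15200 kip·in

Assume both steels yield.
a = (A_s − A'_s) f_y/(0.85 f'_c b) = (9.12 − 1.57) × 60/(0.85 × 5 × 12.8) = 8.327 in.
c = a/β₁ = 8.327/0.8 = 10.409 in; ε'_s = 0.003(c − d')/c = 0.0023 ≥ ε_y = 0.0021, so the compression steel yields.
M_n = (A_s − A'_s) f_y (d − a/2) + A'_s f_y (d − d') = 453 × (31.7 − 4.1635) + 94.2 × (31.7 − 2.3) = 12474.0 + 2769.5 = 15243.5 kip·in.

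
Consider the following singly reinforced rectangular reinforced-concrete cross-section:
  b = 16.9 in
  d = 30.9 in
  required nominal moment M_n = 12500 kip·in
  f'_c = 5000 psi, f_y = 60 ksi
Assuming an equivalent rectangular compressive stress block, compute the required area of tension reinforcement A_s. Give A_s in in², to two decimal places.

From M_n = 0.85 f'_c a b (d − a/2):
a = d − √(d² − 2M_n/(0.85 f'_c b)) = 30.9 − √(30.9² − 2 × 12500/(0.85 × 5 × 16.9)) = 6.268 in.
A_s = 0.85 f'_c a b / f_y = 0.85 × 5 × 6.268 × 16.9 / 60 = 7.503 in².

A_s ≈ 7.50 in²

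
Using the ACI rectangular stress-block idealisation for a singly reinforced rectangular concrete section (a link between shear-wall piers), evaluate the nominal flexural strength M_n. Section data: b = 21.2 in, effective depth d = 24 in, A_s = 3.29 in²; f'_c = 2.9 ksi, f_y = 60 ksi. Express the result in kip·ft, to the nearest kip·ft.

T = A_s f_y = 3.29 × 60 = 197.4 kips.
a = T/(0.85 f'_c b) = 197.4/(0.85 × 2.9 × 21.2) = 3.777 in.
M_n = T(d − a/2) = 197.4 × (24 − 1.8885) = 4364.8 kip·in = 4364.8/12 = 363.73 kip·ft.

M_n ≈ 364 kip·ft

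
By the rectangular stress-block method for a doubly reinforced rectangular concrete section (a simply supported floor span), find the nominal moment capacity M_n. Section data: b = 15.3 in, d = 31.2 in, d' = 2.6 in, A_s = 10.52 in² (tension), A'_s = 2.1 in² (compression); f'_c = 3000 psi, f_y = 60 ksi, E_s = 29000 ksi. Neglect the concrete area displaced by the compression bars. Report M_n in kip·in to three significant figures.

Assume both steels yield.
a = (A_s − A'_s) f_y/(0.85 f'_c b) = (10.52 − 2.1) × 60/(0.85 × 3 × 15.3) = 12.949 in.
c = a/β₁ = 12.949/0.85 = 15.234 in; ε'_s = 0.003(c − d')/c = 0.0025 ≥ ε_y = 0.0021, so the compression steel yields.
M_n = (A_s − A'_s) f_y (d − a/2) + A'_s f_y (d − d') = 505.2 × (31.2 − 6.4745) + 126 × (31.2 − 2.6) = 12491.3 + 3603.6 = 16094.9 kip·in.

M_n ≈ 16100 kip·in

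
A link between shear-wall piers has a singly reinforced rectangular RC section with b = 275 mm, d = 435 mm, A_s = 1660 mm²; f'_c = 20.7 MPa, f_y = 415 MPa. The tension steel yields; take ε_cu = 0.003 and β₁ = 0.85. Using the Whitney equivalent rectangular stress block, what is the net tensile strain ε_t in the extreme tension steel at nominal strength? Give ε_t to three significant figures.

ε_t ≈ 0.00479

a = A_s f_y/(0.85 f'_c b) = 142.38 mm.
β₁ = 0.85, so c = a/β₁ = 142.38/0.85 = 167.51 mm.
From the linear strain diagram with ε_cu = 0.003: ε_t = 0.003 (d − c)/c = 0.003 × (435 − 167.51)/167.51 = 0.00479.
ε_t is between 0.004 and 0.005 — transition zone.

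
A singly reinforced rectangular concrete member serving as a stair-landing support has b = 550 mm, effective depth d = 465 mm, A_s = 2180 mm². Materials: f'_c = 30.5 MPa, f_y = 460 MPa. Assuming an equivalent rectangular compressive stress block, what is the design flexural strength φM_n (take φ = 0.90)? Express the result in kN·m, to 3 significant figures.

T = A_s f_y = 2180 × 460 = 1002800 N = 1002.8 kN.
From C = T: a = T/(0.85 f'_c b) = 1002800/(0.85 × 30.5 × 550) = 70.33 mm.
M_n = T(d − a/2) = 1002.8 kN × (465 − 35.165) mm = 431.04 kN·m.
φM_n = 0.90 × 431.04 = 387.94 kN·m.

φM_n ≈ 388 kN·m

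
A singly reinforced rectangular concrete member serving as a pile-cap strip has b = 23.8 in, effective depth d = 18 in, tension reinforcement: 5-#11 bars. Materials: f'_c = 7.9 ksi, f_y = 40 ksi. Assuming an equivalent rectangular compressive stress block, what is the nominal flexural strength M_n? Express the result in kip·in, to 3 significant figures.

A_s = 5 × 1.56 = 7.8 in².
T = A_s f_y = 7.8 × 40 = 312 kips.
a = T/(0.85 f'_c b) = 312/(0.85 × 7.9 × 23.8) = 1.952 in.
M_n = T(d − a/2) = 312 × (18 − 0.976) = 5311.5 kip·in.

M_n ≈ 5310 kip·in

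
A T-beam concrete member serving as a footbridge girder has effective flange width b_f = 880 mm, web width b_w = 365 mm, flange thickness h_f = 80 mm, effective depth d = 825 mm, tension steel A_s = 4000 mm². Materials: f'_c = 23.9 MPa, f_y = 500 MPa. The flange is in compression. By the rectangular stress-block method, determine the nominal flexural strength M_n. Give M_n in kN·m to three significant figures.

M_n ≈ 1530 kN·m

Tension: T = A_s f_y = 4000 × 500 = 2000000 N.
Try a within the flange: a = T/(0.85 f'_c b_f) = 2000000/(0.85 × 23.9 × 880) = 111.87 mm.
a = 111.87 > h_f = 80 mm: the block extends into the web. Split into flange-overhang and web parts.
C_f = 0.85 f'_c (b_f − b_w) h_f = 0.85 × 23.9 × (880 − 365) × 80 = 836978 N.
Remaining web compression depth: a_w = (T − C_f)/(0.85 f'_c b_w) = (2000000 − 836978)/(0.85 × 23.9 × 365) = 156.85 mm.
M_n = C_f(d − h_f/2) + (T − C_f)(d − a_w/2) = 836978 × (825 − 40) + 1163022 × (825 − 78.425) = 657.03 + 868.28 = 1525.31 × 10⁶ N·mm.
M_n = 1525.31 kN·m.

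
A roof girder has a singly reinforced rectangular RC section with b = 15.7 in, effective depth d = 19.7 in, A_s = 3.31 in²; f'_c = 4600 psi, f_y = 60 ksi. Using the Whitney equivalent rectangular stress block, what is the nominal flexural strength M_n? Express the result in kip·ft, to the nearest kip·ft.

T = A_s f_y = 3.31 × 60 = 198.6 kips.
a = T/(0.85 f'_c b) = 198.6/(0.85 × 4.6 × 15.7) = 3.235 in.
M_n = T(d − a/2) = 198.6 × (19.7 − 1.6175) = 3591.2 kip·in = 3591.2/12 = 299.27 kip·ft.

M_n ≈ 299 kip·ft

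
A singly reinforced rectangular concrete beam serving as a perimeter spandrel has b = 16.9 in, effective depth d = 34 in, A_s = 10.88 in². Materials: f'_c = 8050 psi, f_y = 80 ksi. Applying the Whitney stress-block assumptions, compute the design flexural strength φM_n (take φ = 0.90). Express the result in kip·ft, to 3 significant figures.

T = A_s f_y = 10.88 × 80 = 870.4 kips.
a = T/(0.85 f'_c b) = 870.4/(0.85 × 8.05 × 16.9) = 7.527 in.
M_n = T(d − a/2) = 870.4 × (34 − 3.7635) = 26317.8 kip·in = 26317.8/12 = 2193.15 kip·ft.
φM_n = 0.90 × 2193.15 = 1973.84 kip·ft.

φM_n ≈ 1970 kip·ft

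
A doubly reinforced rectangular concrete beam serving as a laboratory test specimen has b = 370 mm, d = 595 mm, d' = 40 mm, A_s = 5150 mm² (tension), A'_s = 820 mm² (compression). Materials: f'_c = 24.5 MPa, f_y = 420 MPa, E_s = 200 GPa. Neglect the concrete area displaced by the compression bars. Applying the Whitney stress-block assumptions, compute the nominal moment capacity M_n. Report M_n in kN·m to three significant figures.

Assume both tension and compression steel yield.
Net tension couple steel: A_s − A'_s = 4330 mm².
a = (A_s − A'_s) f_y / (0.85 f'_c b) = 1818600/(0.85 × 24.5 × 370) = 236.02 mm.
c = a/β₁ = 236.02/0.85 = 277.67 mm; ε'_s = 0.003(c − d')/c = 0.0026 ≥ f_y/E_s = 0.0021, so compression steel does yield.
M_n = (A_s − A'_s) f_y (d − a/2) + A'_s f_y (d − d') = [1818600 × (595 − 118.01) + 344400 × (595 − 40)] × 10⁻⁶ = 867.45 + 191.14 = 1058.59 kN·m.

M_n ≈ 1060 kN·m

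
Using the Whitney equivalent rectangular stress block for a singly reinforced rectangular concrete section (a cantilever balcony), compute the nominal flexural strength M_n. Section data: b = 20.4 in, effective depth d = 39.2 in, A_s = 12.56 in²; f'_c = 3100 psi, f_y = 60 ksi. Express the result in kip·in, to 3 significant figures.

M_n ≈ 24300 kip·in

T = A_s f_y = 12.56 × 60 = 753.6 kips.
a = T/(0.85 f'_c b) = 753.6/(0.85 × 3.1 × 20.4) = 14.019 in.
M_n = T(d − a/2) = 753.6 × (39.2 − 7.0095) = 24258.8 kip·in.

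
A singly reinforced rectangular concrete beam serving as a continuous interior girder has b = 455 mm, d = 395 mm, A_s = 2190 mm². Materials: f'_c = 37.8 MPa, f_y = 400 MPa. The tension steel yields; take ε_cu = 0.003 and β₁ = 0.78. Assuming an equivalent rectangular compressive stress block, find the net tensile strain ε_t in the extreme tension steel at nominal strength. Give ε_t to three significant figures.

a = A_s f_y/(0.85 f'_c b) = 59.92 mm.
β₁ = 0.78, so c = a/β₁ = 59.92/0.78 = 76.82 mm.
From the linear strain diagram with ε_cu = 0.003: ε_t = 0.003 (d − c)/c = 0.003 × (395 − 76.82)/76.82 = 0.0124.
Since ε_t ≥ 0.005, the section is tension-controlled.

ε_t ≈ 0.0124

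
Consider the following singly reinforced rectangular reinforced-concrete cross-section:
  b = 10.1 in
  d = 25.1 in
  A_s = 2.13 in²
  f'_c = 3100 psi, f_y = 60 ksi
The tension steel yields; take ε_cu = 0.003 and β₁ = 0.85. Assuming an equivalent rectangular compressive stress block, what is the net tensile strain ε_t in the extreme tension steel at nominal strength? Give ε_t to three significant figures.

a = A_s f_y/(0.85 f'_c b) = 4.802 in.
β₁ = 0.85, so c = a/β₁ = 4.802/0.85 = 5.649 in.
From the linear strain diagram with ε_cu = 0.003: ε_t = 0.003 (d − c)/c = 0.003 × (25.1 − 5.649)/5.649 = 0.0103.
Since ε_t ≥ 0.005, the section is tension-controlled.

ε_t ≈ 0.0103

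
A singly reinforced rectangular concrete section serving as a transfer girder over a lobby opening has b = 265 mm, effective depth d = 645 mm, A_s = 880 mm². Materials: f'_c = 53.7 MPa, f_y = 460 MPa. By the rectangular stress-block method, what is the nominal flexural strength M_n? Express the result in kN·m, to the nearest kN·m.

M_n ≈ 254 kN·m

T = A_s f_y = 880 × 460 = 404800 N = 404.8 kN.
From C = T: a = T/(0.85 f'_c b) = 404800/(0.85 × 53.7 × 265) = 33.47 mm.
M_n = T(d − a/2) = 404.8 kN × (645 − 16.735) mm = 254.32 kN·m.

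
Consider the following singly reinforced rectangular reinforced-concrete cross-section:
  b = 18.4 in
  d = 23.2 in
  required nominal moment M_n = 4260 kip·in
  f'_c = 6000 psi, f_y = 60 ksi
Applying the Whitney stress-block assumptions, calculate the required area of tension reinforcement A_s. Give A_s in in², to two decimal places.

From M_n = 0.85 f'_c a b (d − a/2):
a = d − √(d² − 2M_n/(0.85 f'_c b)) = 23.2 − √(23.2² − 2 × 4260/(0.85 × 6 × 18.4)) = 2.047 in.
A_s = 0.85 f'_c a b / f_y = 0.85 × 6 × 2.047 × 18.4 / 60 = 3.202 in².

A_s ≈ 3.20 in²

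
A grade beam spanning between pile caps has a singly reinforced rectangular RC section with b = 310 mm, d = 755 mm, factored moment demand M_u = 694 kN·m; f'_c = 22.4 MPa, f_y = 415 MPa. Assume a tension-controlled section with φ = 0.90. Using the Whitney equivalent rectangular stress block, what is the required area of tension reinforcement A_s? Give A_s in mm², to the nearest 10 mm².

A_s ≈ 2840 mm²

M_n = M_u/φ = 694/0.90 = 771.111 kN·m.
With M_n = 0.85 f'_c a b (d − a/2), solve the quadratic for a:
a = d − √(d² − 2M_n/(0.85 f'_c b)) = 755 − √(755² − 2 × 771.111×10⁶/(0.85 × 22.4 × 310)) = 199.36 mm.
A_s = 0.85 f'_c a b / f_y = 0.85 × 22.4 × 199.36 × 310 / 415 = 2835.4 mm².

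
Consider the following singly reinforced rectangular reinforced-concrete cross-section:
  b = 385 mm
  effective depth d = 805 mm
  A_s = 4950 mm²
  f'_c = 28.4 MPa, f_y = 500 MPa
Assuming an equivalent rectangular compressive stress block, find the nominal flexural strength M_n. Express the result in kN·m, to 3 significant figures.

M_n ≈ 1660 kN·m

T = A_s f_y = 4950 × 500 = 2475000 N = 2475 kN.
From C = T: a = T/(0.85 f'_c b) = 2475000/(0.85 × 28.4 × 385) = 266.30 mm.
M_n = T(d − a/2) = 2475 kN × (805 − 133.15) mm = 1662.83 kN·m.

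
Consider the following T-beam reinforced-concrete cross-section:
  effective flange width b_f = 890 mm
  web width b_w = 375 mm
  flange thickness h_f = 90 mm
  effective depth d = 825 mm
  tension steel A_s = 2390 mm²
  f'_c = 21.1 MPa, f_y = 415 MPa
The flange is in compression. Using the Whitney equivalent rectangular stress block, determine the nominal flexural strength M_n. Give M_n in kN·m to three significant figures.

Tension: T = A_s f_y = 2390 × 415 = 991850 N.
Try a within the flange: a = T/(0.85 f'_c b_f) = 991850/(0.85 × 21.1 × 890) = 62.14 mm.
Since a = 62.14 ≤ h_f = 90 mm, the stress block lies entirely in the flange; analyse as a rectangular beam of width b_f.
M_n = T(d − a/2) = 991850 × (825 − 31.07) = 787.46 × 10⁶ N·mm.
M_n = 787.46 kN·m.

M_n ≈ 787 kN·m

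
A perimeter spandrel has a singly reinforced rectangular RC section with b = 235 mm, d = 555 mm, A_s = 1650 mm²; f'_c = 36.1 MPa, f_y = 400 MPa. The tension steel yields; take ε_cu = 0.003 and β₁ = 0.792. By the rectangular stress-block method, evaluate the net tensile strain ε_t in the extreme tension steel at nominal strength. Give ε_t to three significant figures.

ε_t ≈ 0.0114

a = A_s f_y/(0.85 f'_c b) = 91.53 mm.
β₁ = 0.792, so c = a/β₁ = 91.53/0.792 = 115.57 mm.
From the linear strain diagram with ε_cu = 0.003: ε_t = 0.003 (d − c)/c = 0.003 × (555 − 115.57)/115.57 = 0.0114.
Since ε_t ≥ 0.005, the section is tension-controlled.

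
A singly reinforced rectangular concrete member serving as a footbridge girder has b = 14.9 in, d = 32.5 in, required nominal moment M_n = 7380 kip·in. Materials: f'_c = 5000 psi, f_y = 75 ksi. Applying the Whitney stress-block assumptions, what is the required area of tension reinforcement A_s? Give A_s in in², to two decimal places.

From M_n = 0.85 f'_c a b (d − a/2):
a = d − √(d² − 2M_n/(0.85 f'_c b)) = 32.5 − √(32.5² − 2 × 7380/(0.85 × 5 × 14.9)) = 3.809 in.
A_s = 0.85 f'_c a b / f_y = 0.85 × 5 × 3.809 × 14.9 / 75 = 3.216 in².

A_s ≈ 3.22 in²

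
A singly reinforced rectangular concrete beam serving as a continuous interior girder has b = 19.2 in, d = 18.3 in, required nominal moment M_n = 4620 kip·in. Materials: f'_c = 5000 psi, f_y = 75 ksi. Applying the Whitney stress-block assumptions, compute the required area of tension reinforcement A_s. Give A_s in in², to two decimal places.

From M_n = 0.85 f'_c a b (d − a/2):
a = d − √(d² − 2M_n/(0.85 f'_c b)) = 18.3 − √(18.3² − 2 × 4620/(0.85 × 5 × 19.2)) = 3.412 in.
A_s = 0.85 f'_c a b / f_y = 0.85 × 5 × 3.412 × 19.2 / 75 = 3.712 in².

A_s ≈ 3.71 in²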